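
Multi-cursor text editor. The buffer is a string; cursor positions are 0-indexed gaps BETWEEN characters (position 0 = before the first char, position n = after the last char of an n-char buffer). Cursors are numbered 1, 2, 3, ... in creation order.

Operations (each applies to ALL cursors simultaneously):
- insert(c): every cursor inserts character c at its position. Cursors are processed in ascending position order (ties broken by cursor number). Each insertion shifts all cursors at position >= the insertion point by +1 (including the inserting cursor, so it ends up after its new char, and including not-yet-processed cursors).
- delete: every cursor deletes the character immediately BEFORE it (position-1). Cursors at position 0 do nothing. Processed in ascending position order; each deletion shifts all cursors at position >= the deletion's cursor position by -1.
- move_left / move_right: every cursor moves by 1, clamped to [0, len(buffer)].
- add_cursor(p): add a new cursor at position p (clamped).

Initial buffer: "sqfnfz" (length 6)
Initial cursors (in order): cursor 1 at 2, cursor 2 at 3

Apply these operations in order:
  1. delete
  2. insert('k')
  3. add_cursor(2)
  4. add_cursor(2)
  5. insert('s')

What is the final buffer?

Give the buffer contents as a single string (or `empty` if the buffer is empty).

After op 1 (delete): buffer="snfz" (len 4), cursors c1@1 c2@1, authorship ....
After op 2 (insert('k')): buffer="skknfz" (len 6), cursors c1@3 c2@3, authorship .12...
After op 3 (add_cursor(2)): buffer="skknfz" (len 6), cursors c3@2 c1@3 c2@3, authorship .12...
After op 4 (add_cursor(2)): buffer="skknfz" (len 6), cursors c3@2 c4@2 c1@3 c2@3, authorship .12...
After op 5 (insert('s')): buffer="sksskssnfz" (len 10), cursors c3@4 c4@4 c1@7 c2@7, authorship .134212...

Answer: sksskssnfz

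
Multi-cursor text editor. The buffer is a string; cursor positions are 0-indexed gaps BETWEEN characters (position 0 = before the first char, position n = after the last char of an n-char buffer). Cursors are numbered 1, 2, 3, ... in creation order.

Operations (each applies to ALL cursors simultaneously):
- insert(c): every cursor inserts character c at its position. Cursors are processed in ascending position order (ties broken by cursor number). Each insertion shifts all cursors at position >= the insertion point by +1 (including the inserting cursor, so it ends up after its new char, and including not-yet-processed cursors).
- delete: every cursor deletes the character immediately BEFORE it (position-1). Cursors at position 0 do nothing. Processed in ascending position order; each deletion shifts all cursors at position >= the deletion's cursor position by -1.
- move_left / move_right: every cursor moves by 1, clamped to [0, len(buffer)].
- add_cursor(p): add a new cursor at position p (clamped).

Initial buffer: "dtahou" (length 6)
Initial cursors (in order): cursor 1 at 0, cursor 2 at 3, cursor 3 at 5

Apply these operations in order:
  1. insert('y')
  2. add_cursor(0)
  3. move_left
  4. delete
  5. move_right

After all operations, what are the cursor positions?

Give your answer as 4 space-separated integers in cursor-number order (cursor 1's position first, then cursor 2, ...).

Answer: 1 4 6 1

Derivation:
After op 1 (insert('y')): buffer="ydtayhoyu" (len 9), cursors c1@1 c2@5 c3@8, authorship 1...2..3.
After op 2 (add_cursor(0)): buffer="ydtayhoyu" (len 9), cursors c4@0 c1@1 c2@5 c3@8, authorship 1...2..3.
After op 3 (move_left): buffer="ydtayhoyu" (len 9), cursors c1@0 c4@0 c2@4 c3@7, authorship 1...2..3.
After op 4 (delete): buffer="ydtyhyu" (len 7), cursors c1@0 c4@0 c2@3 c3@5, authorship 1..2.3.
After op 5 (move_right): buffer="ydtyhyu" (len 7), cursors c1@1 c4@1 c2@4 c3@6, authorship 1..2.3.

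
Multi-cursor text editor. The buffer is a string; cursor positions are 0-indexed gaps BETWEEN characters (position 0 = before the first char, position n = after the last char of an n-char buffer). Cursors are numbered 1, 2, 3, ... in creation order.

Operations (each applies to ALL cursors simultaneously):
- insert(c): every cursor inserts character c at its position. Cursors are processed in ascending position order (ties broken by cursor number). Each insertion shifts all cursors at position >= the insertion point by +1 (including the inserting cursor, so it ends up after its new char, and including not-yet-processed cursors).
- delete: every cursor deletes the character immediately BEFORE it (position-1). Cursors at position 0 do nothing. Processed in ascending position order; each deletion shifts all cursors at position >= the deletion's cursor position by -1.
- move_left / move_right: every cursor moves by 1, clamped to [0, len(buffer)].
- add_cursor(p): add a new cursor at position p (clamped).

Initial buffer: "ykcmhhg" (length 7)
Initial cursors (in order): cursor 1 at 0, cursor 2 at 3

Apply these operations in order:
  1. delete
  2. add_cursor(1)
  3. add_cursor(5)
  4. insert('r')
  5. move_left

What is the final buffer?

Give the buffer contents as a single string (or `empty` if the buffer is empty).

Answer: ryrkrmhhrg

Derivation:
After op 1 (delete): buffer="ykmhhg" (len 6), cursors c1@0 c2@2, authorship ......
After op 2 (add_cursor(1)): buffer="ykmhhg" (len 6), cursors c1@0 c3@1 c2@2, authorship ......
After op 3 (add_cursor(5)): buffer="ykmhhg" (len 6), cursors c1@0 c3@1 c2@2 c4@5, authorship ......
After op 4 (insert('r')): buffer="ryrkrmhhrg" (len 10), cursors c1@1 c3@3 c2@5 c4@9, authorship 1.3.2...4.
After op 5 (move_left): buffer="ryrkrmhhrg" (len 10), cursors c1@0 c3@2 c2@4 c4@8, authorship 1.3.2...4.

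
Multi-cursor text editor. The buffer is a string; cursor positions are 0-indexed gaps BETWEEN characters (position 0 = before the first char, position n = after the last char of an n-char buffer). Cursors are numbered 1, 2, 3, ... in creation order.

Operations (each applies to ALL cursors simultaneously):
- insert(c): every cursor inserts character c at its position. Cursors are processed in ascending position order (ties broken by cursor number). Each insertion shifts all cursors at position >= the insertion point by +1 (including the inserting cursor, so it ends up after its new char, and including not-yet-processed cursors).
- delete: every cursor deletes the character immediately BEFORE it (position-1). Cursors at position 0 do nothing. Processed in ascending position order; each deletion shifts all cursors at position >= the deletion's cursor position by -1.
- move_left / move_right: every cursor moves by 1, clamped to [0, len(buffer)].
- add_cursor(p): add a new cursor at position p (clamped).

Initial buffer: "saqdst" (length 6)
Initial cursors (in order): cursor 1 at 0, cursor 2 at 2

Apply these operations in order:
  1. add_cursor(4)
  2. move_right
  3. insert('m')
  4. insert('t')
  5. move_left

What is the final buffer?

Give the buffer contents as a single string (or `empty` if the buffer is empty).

Answer: smtaqmtdsmtt

Derivation:
After op 1 (add_cursor(4)): buffer="saqdst" (len 6), cursors c1@0 c2@2 c3@4, authorship ......
After op 2 (move_right): buffer="saqdst" (len 6), cursors c1@1 c2@3 c3@5, authorship ......
After op 3 (insert('m')): buffer="smaqmdsmt" (len 9), cursors c1@2 c2@5 c3@8, authorship .1..2..3.
After op 4 (insert('t')): buffer="smtaqmtdsmtt" (len 12), cursors c1@3 c2@7 c3@11, authorship .11..22..33.
After op 5 (move_left): buffer="smtaqmtdsmtt" (len 12), cursors c1@2 c2@6 c3@10, authorship .11..22..33.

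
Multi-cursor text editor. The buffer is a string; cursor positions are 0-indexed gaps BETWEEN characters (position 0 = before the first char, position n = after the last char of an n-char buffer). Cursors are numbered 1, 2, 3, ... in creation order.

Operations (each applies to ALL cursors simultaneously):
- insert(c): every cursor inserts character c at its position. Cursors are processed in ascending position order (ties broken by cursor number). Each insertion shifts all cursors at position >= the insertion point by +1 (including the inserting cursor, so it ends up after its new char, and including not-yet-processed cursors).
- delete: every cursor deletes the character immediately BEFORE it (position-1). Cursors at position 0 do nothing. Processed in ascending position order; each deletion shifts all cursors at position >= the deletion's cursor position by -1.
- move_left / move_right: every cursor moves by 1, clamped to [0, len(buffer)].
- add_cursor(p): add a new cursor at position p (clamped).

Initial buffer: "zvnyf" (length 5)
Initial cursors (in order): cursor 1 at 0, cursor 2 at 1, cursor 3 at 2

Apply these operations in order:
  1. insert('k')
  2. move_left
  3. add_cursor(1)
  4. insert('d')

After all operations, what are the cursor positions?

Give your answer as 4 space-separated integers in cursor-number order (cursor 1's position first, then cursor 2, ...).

Answer: 1 5 8 3

Derivation:
After op 1 (insert('k')): buffer="kzkvknyf" (len 8), cursors c1@1 c2@3 c3@5, authorship 1.2.3...
After op 2 (move_left): buffer="kzkvknyf" (len 8), cursors c1@0 c2@2 c3@4, authorship 1.2.3...
After op 3 (add_cursor(1)): buffer="kzkvknyf" (len 8), cursors c1@0 c4@1 c2@2 c3@4, authorship 1.2.3...
After op 4 (insert('d')): buffer="dkdzdkvdknyf" (len 12), cursors c1@1 c4@3 c2@5 c3@8, authorship 114.22.33...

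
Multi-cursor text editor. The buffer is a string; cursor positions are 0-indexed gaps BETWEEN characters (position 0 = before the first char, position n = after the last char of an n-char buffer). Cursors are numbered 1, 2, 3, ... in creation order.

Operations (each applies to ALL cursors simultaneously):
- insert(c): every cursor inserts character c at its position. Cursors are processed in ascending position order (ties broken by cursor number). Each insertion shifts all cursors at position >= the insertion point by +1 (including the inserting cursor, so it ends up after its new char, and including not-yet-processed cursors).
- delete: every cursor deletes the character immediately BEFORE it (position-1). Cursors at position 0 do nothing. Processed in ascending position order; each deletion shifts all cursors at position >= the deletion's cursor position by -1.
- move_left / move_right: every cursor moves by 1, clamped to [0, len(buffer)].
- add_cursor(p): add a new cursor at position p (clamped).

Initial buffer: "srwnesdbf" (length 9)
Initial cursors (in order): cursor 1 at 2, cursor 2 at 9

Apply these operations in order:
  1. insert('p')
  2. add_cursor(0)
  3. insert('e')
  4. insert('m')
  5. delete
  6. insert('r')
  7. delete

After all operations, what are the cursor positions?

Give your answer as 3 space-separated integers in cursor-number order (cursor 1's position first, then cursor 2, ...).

After op 1 (insert('p')): buffer="srpwnesdbfp" (len 11), cursors c1@3 c2@11, authorship ..1.......2
After op 2 (add_cursor(0)): buffer="srpwnesdbfp" (len 11), cursors c3@0 c1@3 c2@11, authorship ..1.......2
After op 3 (insert('e')): buffer="esrpewnesdbfpe" (len 14), cursors c3@1 c1@5 c2@14, authorship 3..11.......22
After op 4 (insert('m')): buffer="emsrpemwnesdbfpem" (len 17), cursors c3@2 c1@7 c2@17, authorship 33..111.......222
After op 5 (delete): buffer="esrpewnesdbfpe" (len 14), cursors c3@1 c1@5 c2@14, authorship 3..11.......22
After op 6 (insert('r')): buffer="ersrperwnesdbfper" (len 17), cursors c3@2 c1@7 c2@17, authorship 33..111.......222
After op 7 (delete): buffer="esrpewnesdbfpe" (len 14), cursors c3@1 c1@5 c2@14, authorship 3..11.......22

Answer: 5 14 1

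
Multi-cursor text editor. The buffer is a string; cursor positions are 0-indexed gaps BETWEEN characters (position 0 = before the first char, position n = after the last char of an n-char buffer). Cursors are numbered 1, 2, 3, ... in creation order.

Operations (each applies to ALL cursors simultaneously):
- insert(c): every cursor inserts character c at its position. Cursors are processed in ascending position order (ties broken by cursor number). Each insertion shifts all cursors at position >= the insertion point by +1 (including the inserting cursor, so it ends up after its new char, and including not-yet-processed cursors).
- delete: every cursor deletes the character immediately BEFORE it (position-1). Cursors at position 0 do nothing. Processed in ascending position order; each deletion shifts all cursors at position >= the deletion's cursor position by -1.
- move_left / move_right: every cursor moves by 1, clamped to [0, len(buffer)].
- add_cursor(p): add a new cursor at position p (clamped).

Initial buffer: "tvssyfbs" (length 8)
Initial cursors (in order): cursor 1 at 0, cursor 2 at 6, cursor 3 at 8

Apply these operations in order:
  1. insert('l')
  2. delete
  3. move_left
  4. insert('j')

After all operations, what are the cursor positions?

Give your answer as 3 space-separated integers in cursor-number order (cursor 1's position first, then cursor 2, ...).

Answer: 1 7 10

Derivation:
After op 1 (insert('l')): buffer="ltvssyflbsl" (len 11), cursors c1@1 c2@8 c3@11, authorship 1......2..3
After op 2 (delete): buffer="tvssyfbs" (len 8), cursors c1@0 c2@6 c3@8, authorship ........
After op 3 (move_left): buffer="tvssyfbs" (len 8), cursors c1@0 c2@5 c3@7, authorship ........
After op 4 (insert('j')): buffer="jtvssyjfbjs" (len 11), cursors c1@1 c2@7 c3@10, authorship 1.....2..3.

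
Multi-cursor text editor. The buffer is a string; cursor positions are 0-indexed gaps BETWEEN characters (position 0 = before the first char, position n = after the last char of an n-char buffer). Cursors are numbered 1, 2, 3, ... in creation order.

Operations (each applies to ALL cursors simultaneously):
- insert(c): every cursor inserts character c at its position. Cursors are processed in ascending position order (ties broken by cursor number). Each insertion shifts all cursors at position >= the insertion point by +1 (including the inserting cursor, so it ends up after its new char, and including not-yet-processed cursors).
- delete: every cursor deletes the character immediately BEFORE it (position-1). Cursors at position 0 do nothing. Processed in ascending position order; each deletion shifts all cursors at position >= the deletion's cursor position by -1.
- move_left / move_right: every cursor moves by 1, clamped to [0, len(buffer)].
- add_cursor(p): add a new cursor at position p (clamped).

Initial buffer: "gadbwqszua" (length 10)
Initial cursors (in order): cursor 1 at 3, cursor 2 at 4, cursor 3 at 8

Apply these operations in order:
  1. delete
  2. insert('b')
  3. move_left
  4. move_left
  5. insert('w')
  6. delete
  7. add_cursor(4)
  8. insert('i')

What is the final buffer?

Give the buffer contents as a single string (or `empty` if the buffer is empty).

After op 1 (delete): buffer="gawqsua" (len 7), cursors c1@2 c2@2 c3@5, authorship .......
After op 2 (insert('b')): buffer="gabbwqsbua" (len 10), cursors c1@4 c2@4 c3@8, authorship ..12...3..
After op 3 (move_left): buffer="gabbwqsbua" (len 10), cursors c1@3 c2@3 c3@7, authorship ..12...3..
After op 4 (move_left): buffer="gabbwqsbua" (len 10), cursors c1@2 c2@2 c3@6, authorship ..12...3..
After op 5 (insert('w')): buffer="gawwbbwqwsbua" (len 13), cursors c1@4 c2@4 c3@9, authorship ..1212..3.3..
After op 6 (delete): buffer="gabbwqsbua" (len 10), cursors c1@2 c2@2 c3@6, authorship ..12...3..
After op 7 (add_cursor(4)): buffer="gabbwqsbua" (len 10), cursors c1@2 c2@2 c4@4 c3@6, authorship ..12...3..
After op 8 (insert('i')): buffer="gaiibbiwqisbua" (len 14), cursors c1@4 c2@4 c4@7 c3@10, authorship ..12124..3.3..

Answer: gaiibbiwqisbua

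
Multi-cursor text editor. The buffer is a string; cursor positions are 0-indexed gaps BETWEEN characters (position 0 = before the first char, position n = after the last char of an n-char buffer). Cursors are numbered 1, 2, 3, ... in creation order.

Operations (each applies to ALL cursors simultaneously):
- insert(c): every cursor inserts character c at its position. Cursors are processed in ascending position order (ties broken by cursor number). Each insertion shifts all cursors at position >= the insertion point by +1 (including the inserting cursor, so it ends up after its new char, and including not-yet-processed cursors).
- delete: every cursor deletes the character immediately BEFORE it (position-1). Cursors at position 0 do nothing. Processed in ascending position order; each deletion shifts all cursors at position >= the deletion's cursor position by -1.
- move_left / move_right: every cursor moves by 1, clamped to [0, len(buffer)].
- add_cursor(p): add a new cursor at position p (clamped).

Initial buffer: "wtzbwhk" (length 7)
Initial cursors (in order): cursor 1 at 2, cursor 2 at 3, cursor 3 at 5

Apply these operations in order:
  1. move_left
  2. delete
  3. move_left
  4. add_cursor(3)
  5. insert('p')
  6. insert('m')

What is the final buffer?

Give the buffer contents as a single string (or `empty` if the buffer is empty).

Answer: pppmmmzwhpmk

Derivation:
After op 1 (move_left): buffer="wtzbwhk" (len 7), cursors c1@1 c2@2 c3@4, authorship .......
After op 2 (delete): buffer="zwhk" (len 4), cursors c1@0 c2@0 c3@1, authorship ....
After op 3 (move_left): buffer="zwhk" (len 4), cursors c1@0 c2@0 c3@0, authorship ....
After op 4 (add_cursor(3)): buffer="zwhk" (len 4), cursors c1@0 c2@0 c3@0 c4@3, authorship ....
After op 5 (insert('p')): buffer="pppzwhpk" (len 8), cursors c1@3 c2@3 c3@3 c4@7, authorship 123...4.
After op 6 (insert('m')): buffer="pppmmmzwhpmk" (len 12), cursors c1@6 c2@6 c3@6 c4@11, authorship 123123...44.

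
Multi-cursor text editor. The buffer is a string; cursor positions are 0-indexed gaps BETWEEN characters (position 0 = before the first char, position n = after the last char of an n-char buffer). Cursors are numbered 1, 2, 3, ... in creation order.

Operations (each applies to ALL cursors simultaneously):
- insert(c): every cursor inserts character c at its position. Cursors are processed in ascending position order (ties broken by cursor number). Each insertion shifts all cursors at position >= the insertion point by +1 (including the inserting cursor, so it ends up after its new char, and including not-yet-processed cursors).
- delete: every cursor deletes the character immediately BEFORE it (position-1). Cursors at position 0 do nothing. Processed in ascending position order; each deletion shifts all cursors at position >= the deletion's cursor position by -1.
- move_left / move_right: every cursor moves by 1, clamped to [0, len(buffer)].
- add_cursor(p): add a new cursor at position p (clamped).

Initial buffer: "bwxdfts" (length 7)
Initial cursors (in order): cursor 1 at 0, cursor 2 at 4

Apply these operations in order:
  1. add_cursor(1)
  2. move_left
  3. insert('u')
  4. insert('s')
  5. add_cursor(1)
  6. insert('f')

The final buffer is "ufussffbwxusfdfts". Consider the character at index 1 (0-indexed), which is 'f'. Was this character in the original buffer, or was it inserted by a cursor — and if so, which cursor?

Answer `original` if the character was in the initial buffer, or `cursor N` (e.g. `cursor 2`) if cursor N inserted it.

After op 1 (add_cursor(1)): buffer="bwxdfts" (len 7), cursors c1@0 c3@1 c2@4, authorship .......
After op 2 (move_left): buffer="bwxdfts" (len 7), cursors c1@0 c3@0 c2@3, authorship .......
After op 3 (insert('u')): buffer="uubwxudfts" (len 10), cursors c1@2 c3@2 c2@6, authorship 13...2....
After op 4 (insert('s')): buffer="uussbwxusdfts" (len 13), cursors c1@4 c3@4 c2@9, authorship 1313...22....
After op 5 (add_cursor(1)): buffer="uussbwxusdfts" (len 13), cursors c4@1 c1@4 c3@4 c2@9, authorship 1313...22....
After op 6 (insert('f')): buffer="ufussffbwxusfdfts" (len 17), cursors c4@2 c1@7 c3@7 c2@13, authorship 1431313...222....
Authorship (.=original, N=cursor N): 1 4 3 1 3 1 3 . . . 2 2 2 . . . .
Index 1: author = 4

Answer: cursor 4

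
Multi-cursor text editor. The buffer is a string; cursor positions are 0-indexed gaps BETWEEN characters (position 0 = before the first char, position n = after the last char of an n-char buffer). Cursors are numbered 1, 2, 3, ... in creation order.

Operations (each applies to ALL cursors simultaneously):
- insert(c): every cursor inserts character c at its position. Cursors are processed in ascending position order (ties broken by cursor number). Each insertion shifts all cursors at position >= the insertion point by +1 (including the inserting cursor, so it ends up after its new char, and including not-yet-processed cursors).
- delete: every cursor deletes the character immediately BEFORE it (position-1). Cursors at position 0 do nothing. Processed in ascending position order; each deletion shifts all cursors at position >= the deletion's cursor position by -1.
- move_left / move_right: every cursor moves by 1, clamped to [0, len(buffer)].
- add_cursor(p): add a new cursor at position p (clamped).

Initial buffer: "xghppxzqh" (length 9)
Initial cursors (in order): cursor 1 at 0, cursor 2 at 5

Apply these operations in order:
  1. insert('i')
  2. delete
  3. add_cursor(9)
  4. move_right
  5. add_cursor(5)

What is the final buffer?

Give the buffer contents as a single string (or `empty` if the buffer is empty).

Answer: xghppxzqh

Derivation:
After op 1 (insert('i')): buffer="ixghppixzqh" (len 11), cursors c1@1 c2@7, authorship 1.....2....
After op 2 (delete): buffer="xghppxzqh" (len 9), cursors c1@0 c2@5, authorship .........
After op 3 (add_cursor(9)): buffer="xghppxzqh" (len 9), cursors c1@0 c2@5 c3@9, authorship .........
After op 4 (move_right): buffer="xghppxzqh" (len 9), cursors c1@1 c2@6 c3@9, authorship .........
After op 5 (add_cursor(5)): buffer="xghppxzqh" (len 9), cursors c1@1 c4@5 c2@6 c3@9, authorship .........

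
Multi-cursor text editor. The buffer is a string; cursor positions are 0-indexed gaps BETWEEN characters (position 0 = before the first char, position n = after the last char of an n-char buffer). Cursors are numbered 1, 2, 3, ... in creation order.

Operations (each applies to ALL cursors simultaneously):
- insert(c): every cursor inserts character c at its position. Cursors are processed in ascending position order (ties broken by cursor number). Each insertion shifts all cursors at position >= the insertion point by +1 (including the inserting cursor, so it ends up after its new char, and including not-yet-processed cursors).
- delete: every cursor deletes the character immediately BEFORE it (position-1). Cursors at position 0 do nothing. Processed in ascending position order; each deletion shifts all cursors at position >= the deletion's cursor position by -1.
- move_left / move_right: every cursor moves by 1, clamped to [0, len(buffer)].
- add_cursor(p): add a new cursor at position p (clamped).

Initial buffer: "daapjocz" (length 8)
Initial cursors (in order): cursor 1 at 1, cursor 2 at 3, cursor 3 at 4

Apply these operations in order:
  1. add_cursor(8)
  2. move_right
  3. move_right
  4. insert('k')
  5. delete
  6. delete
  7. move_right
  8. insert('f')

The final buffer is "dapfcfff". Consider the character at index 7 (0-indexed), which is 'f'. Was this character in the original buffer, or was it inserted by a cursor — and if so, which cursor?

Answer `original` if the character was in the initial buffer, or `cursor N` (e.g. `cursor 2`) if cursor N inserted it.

Answer: cursor 4

Derivation:
After op 1 (add_cursor(8)): buffer="daapjocz" (len 8), cursors c1@1 c2@3 c3@4 c4@8, authorship ........
After op 2 (move_right): buffer="daapjocz" (len 8), cursors c1@2 c2@4 c3@5 c4@8, authorship ........
After op 3 (move_right): buffer="daapjocz" (len 8), cursors c1@3 c2@5 c3@6 c4@8, authorship ........
After op 4 (insert('k')): buffer="daakpjkokczk" (len 12), cursors c1@4 c2@7 c3@9 c4@12, authorship ...1..2.3..4
After op 5 (delete): buffer="daapjocz" (len 8), cursors c1@3 c2@5 c3@6 c4@8, authorship ........
After op 6 (delete): buffer="dapc" (len 4), cursors c1@2 c2@3 c3@3 c4@4, authorship ....
After op 7 (move_right): buffer="dapc" (len 4), cursors c1@3 c2@4 c3@4 c4@4, authorship ....
After op 8 (insert('f')): buffer="dapfcfff" (len 8), cursors c1@4 c2@8 c3@8 c4@8, authorship ...1.234
Authorship (.=original, N=cursor N): . . . 1 . 2 3 4
Index 7: author = 4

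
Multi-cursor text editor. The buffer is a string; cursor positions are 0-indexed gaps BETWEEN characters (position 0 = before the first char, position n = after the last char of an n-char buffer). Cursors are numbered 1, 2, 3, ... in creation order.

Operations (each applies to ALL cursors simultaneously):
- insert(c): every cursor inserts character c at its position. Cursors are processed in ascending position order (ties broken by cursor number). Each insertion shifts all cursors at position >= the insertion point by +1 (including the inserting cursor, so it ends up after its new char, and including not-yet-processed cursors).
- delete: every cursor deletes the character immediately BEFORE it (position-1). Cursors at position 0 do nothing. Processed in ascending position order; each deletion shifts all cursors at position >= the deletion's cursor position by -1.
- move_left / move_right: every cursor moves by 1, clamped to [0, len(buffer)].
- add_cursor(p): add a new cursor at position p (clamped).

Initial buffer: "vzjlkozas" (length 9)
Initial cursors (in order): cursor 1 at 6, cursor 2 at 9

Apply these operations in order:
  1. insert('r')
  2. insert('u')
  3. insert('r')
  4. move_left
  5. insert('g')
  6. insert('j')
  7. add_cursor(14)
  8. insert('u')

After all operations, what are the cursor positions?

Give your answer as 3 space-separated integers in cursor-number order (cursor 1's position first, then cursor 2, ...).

Answer: 11 21 16

Derivation:
After op 1 (insert('r')): buffer="vzjlkorzasr" (len 11), cursors c1@7 c2@11, authorship ......1...2
After op 2 (insert('u')): buffer="vzjlkoruzasru" (len 13), cursors c1@8 c2@13, authorship ......11...22
After op 3 (insert('r')): buffer="vzjlkorurzasrur" (len 15), cursors c1@9 c2@15, authorship ......111...222
After op 4 (move_left): buffer="vzjlkorurzasrur" (len 15), cursors c1@8 c2@14, authorship ......111...222
After op 5 (insert('g')): buffer="vzjlkorugrzasrugr" (len 17), cursors c1@9 c2@16, authorship ......1111...2222
After op 6 (insert('j')): buffer="vzjlkorugjrzasrugjr" (len 19), cursors c1@10 c2@18, authorship ......11111...22222
After op 7 (add_cursor(14)): buffer="vzjlkorugjrzasrugjr" (len 19), cursors c1@10 c3@14 c2@18, authorship ......11111...22222
After op 8 (insert('u')): buffer="vzjlkorugjurzasurugjur" (len 22), cursors c1@11 c3@16 c2@21, authorship ......111111...3222222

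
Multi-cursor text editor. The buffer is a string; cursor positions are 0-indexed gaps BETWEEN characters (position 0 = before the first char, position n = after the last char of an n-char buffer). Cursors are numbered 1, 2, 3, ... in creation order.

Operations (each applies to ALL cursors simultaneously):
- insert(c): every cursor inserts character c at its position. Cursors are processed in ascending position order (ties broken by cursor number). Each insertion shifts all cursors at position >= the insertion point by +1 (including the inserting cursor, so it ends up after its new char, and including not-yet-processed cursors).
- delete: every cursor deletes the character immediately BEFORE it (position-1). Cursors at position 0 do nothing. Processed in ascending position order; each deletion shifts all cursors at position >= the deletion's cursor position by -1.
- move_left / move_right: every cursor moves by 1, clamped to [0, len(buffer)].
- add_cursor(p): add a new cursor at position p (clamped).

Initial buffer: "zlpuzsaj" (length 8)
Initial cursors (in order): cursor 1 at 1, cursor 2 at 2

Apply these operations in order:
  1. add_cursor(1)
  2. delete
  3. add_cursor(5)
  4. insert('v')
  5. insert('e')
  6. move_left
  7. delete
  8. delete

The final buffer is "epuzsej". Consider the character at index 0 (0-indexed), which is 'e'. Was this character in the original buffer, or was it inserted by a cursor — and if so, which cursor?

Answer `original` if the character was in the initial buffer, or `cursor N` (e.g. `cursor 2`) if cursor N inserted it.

After op 1 (add_cursor(1)): buffer="zlpuzsaj" (len 8), cursors c1@1 c3@1 c2@2, authorship ........
After op 2 (delete): buffer="puzsaj" (len 6), cursors c1@0 c2@0 c3@0, authorship ......
After op 3 (add_cursor(5)): buffer="puzsaj" (len 6), cursors c1@0 c2@0 c3@0 c4@5, authorship ......
After op 4 (insert('v')): buffer="vvvpuzsavj" (len 10), cursors c1@3 c2@3 c3@3 c4@9, authorship 123.....4.
After op 5 (insert('e')): buffer="vvveeepuzsavej" (len 14), cursors c1@6 c2@6 c3@6 c4@13, authorship 123123.....44.
After op 6 (move_left): buffer="vvveeepuzsavej" (len 14), cursors c1@5 c2@5 c3@5 c4@12, authorship 123123.....44.
After op 7 (delete): buffer="vvepuzsaej" (len 10), cursors c1@2 c2@2 c3@2 c4@8, authorship 123.....4.
After op 8 (delete): buffer="epuzsej" (len 7), cursors c1@0 c2@0 c3@0 c4@5, authorship 3....4.
Authorship (.=original, N=cursor N): 3 . . . . 4 .
Index 0: author = 3

Answer: cursor 3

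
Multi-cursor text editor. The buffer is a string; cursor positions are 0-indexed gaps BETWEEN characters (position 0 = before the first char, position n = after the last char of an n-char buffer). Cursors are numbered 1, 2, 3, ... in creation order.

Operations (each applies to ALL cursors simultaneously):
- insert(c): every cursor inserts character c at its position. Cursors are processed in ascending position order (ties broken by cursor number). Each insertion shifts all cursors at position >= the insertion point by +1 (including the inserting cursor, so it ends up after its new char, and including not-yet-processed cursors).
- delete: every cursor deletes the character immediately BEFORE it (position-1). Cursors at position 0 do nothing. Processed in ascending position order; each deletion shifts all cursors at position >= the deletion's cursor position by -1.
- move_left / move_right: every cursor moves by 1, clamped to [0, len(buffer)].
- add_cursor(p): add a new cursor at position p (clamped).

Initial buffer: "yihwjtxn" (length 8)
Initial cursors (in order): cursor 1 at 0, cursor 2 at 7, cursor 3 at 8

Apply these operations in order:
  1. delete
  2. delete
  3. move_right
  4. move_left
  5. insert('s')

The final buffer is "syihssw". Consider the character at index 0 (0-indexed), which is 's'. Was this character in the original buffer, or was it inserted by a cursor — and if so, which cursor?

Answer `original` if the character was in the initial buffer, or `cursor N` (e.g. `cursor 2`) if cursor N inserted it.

After op 1 (delete): buffer="yihwjt" (len 6), cursors c1@0 c2@6 c3@6, authorship ......
After op 2 (delete): buffer="yihw" (len 4), cursors c1@0 c2@4 c3@4, authorship ....
After op 3 (move_right): buffer="yihw" (len 4), cursors c1@1 c2@4 c3@4, authorship ....
After op 4 (move_left): buffer="yihw" (len 4), cursors c1@0 c2@3 c3@3, authorship ....
After op 5 (insert('s')): buffer="syihssw" (len 7), cursors c1@1 c2@6 c3@6, authorship 1...23.
Authorship (.=original, N=cursor N): 1 . . . 2 3 .
Index 0: author = 1

Answer: cursor 1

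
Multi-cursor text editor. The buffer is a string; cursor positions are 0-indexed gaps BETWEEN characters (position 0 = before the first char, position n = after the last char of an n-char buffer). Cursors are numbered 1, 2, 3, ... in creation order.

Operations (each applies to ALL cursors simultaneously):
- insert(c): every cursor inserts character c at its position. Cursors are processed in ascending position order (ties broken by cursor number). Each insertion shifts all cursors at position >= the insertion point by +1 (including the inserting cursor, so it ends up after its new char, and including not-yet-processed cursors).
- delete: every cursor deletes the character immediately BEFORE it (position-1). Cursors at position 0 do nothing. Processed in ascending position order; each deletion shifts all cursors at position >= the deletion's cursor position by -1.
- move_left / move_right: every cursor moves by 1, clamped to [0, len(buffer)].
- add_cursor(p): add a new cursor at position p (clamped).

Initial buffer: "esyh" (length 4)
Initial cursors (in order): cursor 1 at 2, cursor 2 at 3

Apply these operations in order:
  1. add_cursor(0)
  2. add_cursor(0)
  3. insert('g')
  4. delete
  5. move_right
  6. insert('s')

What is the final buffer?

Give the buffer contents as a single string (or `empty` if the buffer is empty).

After op 1 (add_cursor(0)): buffer="esyh" (len 4), cursors c3@0 c1@2 c2@3, authorship ....
After op 2 (add_cursor(0)): buffer="esyh" (len 4), cursors c3@0 c4@0 c1@2 c2@3, authorship ....
After op 3 (insert('g')): buffer="ggesgygh" (len 8), cursors c3@2 c4@2 c1@5 c2@7, authorship 34..1.2.
After op 4 (delete): buffer="esyh" (len 4), cursors c3@0 c4@0 c1@2 c2@3, authorship ....
After op 5 (move_right): buffer="esyh" (len 4), cursors c3@1 c4@1 c1@3 c2@4, authorship ....
After op 6 (insert('s')): buffer="esssyshs" (len 8), cursors c3@3 c4@3 c1@6 c2@8, authorship .34..1.2

Answer: esssyshs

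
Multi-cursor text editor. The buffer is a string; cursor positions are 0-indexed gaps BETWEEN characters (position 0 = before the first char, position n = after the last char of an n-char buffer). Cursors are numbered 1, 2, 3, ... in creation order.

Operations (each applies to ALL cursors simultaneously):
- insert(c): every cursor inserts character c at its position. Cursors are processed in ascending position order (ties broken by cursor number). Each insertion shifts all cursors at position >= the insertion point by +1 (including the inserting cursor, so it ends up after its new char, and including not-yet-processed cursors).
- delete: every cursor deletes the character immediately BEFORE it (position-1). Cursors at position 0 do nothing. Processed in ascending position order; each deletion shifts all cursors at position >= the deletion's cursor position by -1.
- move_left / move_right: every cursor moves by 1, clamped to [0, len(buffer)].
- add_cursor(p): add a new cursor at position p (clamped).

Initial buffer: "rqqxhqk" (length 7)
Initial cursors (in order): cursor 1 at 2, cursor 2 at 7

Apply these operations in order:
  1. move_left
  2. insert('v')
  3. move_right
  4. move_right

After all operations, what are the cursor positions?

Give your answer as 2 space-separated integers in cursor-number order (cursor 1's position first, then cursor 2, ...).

After op 1 (move_left): buffer="rqqxhqk" (len 7), cursors c1@1 c2@6, authorship .......
After op 2 (insert('v')): buffer="rvqqxhqvk" (len 9), cursors c1@2 c2@8, authorship .1.....2.
After op 3 (move_right): buffer="rvqqxhqvk" (len 9), cursors c1@3 c2@9, authorship .1.....2.
After op 4 (move_right): buffer="rvqqxhqvk" (len 9), cursors c1@4 c2@9, authorship .1.....2.

Answer: 4 9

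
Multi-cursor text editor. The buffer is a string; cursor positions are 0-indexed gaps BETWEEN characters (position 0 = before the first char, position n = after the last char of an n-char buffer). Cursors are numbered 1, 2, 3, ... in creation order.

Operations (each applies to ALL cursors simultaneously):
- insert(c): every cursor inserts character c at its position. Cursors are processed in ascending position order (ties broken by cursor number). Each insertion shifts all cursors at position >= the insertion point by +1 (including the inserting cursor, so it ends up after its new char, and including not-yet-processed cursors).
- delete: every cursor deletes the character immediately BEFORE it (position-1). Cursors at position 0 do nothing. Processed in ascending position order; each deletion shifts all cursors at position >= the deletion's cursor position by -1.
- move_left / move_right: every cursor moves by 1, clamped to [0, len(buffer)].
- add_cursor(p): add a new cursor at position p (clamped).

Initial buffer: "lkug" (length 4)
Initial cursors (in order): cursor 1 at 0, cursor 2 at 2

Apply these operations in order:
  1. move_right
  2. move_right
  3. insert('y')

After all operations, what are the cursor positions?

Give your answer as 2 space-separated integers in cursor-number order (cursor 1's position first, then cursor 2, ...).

Answer: 3 6

Derivation:
After op 1 (move_right): buffer="lkug" (len 4), cursors c1@1 c2@3, authorship ....
After op 2 (move_right): buffer="lkug" (len 4), cursors c1@2 c2@4, authorship ....
After op 3 (insert('y')): buffer="lkyugy" (len 6), cursors c1@3 c2@6, authorship ..1..2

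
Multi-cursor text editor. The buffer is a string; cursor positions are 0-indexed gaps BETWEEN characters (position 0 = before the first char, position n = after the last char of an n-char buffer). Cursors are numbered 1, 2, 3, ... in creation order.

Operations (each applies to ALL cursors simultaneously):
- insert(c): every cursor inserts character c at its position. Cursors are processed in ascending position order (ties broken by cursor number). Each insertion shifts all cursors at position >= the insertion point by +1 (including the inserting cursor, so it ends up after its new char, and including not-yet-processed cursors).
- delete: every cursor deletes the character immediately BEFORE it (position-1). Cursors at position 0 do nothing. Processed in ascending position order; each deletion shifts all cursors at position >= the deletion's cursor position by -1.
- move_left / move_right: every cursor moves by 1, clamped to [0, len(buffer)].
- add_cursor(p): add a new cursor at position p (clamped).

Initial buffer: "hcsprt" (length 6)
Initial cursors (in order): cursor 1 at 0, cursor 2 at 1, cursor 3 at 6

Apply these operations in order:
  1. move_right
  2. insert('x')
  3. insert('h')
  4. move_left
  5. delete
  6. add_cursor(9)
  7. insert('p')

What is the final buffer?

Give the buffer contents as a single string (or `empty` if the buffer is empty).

Answer: hphcphsprtphp

Derivation:
After op 1 (move_right): buffer="hcsprt" (len 6), cursors c1@1 c2@2 c3@6, authorship ......
After op 2 (insert('x')): buffer="hxcxsprtx" (len 9), cursors c1@2 c2@4 c3@9, authorship .1.2....3
After op 3 (insert('h')): buffer="hxhcxhsprtxh" (len 12), cursors c1@3 c2@6 c3@12, authorship .11.22....33
After op 4 (move_left): buffer="hxhcxhsprtxh" (len 12), cursors c1@2 c2@5 c3@11, authorship .11.22....33
After op 5 (delete): buffer="hhchsprth" (len 9), cursors c1@1 c2@3 c3@8, authorship .1.2....3
After op 6 (add_cursor(9)): buffer="hhchsprth" (len 9), cursors c1@1 c2@3 c3@8 c4@9, authorship .1.2....3
After op 7 (insert('p')): buffer="hphcphsprtphp" (len 13), cursors c1@2 c2@5 c3@11 c4@13, authorship .11.22....334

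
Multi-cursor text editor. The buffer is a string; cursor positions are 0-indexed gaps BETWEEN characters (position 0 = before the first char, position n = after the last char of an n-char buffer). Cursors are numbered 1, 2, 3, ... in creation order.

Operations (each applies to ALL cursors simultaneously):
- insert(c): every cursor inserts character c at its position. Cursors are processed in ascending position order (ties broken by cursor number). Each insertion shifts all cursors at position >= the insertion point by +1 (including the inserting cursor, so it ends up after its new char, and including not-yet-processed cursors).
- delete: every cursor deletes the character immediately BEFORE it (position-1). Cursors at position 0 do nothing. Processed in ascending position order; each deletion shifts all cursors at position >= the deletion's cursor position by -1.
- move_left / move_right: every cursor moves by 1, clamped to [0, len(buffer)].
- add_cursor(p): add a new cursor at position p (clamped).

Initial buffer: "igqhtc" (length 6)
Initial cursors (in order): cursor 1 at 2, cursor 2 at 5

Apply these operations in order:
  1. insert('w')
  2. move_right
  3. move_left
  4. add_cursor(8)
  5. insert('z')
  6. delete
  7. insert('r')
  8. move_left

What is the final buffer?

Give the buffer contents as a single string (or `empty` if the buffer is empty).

Answer: igwrqhtwrcr

Derivation:
After op 1 (insert('w')): buffer="igwqhtwc" (len 8), cursors c1@3 c2@7, authorship ..1...2.
After op 2 (move_right): buffer="igwqhtwc" (len 8), cursors c1@4 c2@8, authorship ..1...2.
After op 3 (move_left): buffer="igwqhtwc" (len 8), cursors c1@3 c2@7, authorship ..1...2.
After op 4 (add_cursor(8)): buffer="igwqhtwc" (len 8), cursors c1@3 c2@7 c3@8, authorship ..1...2.
After op 5 (insert('z')): buffer="igwzqhtwzcz" (len 11), cursors c1@4 c2@9 c3@11, authorship ..11...22.3
After op 6 (delete): buffer="igwqhtwc" (len 8), cursors c1@3 c2@7 c3@8, authorship ..1...2.
After op 7 (insert('r')): buffer="igwrqhtwrcr" (len 11), cursors c1@4 c2@9 c3@11, authorship ..11...22.3
After op 8 (move_left): buffer="igwrqhtwrcr" (len 11), cursors c1@3 c2@8 c3@10, authorship ..11...22.3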